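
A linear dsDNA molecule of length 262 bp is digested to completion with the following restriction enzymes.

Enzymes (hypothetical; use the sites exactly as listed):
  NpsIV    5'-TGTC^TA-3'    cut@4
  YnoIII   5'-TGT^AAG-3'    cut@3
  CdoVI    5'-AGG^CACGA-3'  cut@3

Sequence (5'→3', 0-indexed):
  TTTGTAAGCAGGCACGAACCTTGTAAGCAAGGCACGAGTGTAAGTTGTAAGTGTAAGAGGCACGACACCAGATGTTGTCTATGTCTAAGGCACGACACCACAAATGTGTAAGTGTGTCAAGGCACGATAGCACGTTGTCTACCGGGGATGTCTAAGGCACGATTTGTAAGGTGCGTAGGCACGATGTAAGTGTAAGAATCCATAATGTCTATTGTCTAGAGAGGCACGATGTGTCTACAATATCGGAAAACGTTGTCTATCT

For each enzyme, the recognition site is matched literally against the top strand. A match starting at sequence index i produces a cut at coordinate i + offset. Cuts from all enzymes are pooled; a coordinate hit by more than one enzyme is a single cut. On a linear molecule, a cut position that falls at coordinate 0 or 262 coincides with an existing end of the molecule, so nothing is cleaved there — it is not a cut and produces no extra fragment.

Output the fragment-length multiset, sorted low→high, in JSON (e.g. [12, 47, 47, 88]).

[5,5,5,5,6,6,6,6,7,7,7,8,8,8,9,10,11,12,12,13,13,16,17,19,19,22]

Scan for sites:
  NpsIV (TGTCTA, off=4): starts [75, 81, 135, 148, 205, 212, 231, 253] → cuts [79, 85, 139, 152, 209, 216, 235, 257]
  YnoIII (TGTAAG, off=3): starts [2, 21, 38, 45, 51, 106, 164, 184, 190] → cuts [5, 24, 41, 48, 54, 109, 167, 187, 193]
  CdoVI (AGGCACGA, off=3): starts [9, 29, 57, 87, 119, 154, 176, 221] → cuts [12, 32, 60, 90, 122, 157, 179, 224]

All cut coordinates (distinct, sorted): [5, 12, 24, 32, 41, 48, 54, 60, 79, 85, 90, 109, 122, 139, 152, 157, 167, 179, 187, 193, 209, 216, 224, 235, 257]

Fragments:
  [0,5): 5 bp
  [5,12): 7 bp
  [12,24): 12 bp
  [24,32): 8 bp
  [32,41): 9 bp
  [41,48): 7 bp
  [48,54): 6 bp
  [54,60): 6 bp
  [60,79): 19 bp
  [79,85): 6 bp
  [85,90): 5 bp
  [90,109): 19 bp
  [109,122): 13 bp
  [122,139): 17 bp
  [139,152): 13 bp
  [152,157): 5 bp
  [157,167): 10 bp
  [167,179): 12 bp
  [179,187): 8 bp
  [187,193): 6 bp
  [193,209): 16 bp
  [209,216): 7 bp
  [216,224): 8 bp
  [224,235): 11 bp
  [235,257): 22 bp
  [257,262): 5 bp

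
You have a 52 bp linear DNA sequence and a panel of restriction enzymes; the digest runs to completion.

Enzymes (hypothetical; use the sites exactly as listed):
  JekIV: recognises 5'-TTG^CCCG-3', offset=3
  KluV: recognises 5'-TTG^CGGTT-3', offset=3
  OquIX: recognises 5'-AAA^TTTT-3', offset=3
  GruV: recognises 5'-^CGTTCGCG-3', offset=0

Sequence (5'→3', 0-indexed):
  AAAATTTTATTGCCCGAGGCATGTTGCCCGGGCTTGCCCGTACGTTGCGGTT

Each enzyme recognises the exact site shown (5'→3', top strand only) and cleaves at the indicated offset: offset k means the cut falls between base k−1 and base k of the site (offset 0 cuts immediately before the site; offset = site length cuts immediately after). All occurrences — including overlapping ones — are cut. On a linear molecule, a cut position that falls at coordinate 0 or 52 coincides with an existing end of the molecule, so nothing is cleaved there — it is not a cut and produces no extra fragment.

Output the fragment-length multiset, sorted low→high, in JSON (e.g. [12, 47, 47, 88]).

[4,5,8,10,11,14]

Per-enzyme occurrences:
  JekIV TTGCCCG/3: at [9, 23, 33] ⇒ [12, 26, 36]
  KluV TTGCGGTT/3: at [44] ⇒ [47]
  OquIX AAATTTT/3: at [1] ⇒ [4]
  GruV (CGTTCGCG, off=0): no sites

Pooled cuts: [4, 12, 26, 36, 47]

Fragments:
  [0,4): 4 bp
  [4,12): 8 bp
  [12,26): 14 bp
  [26,36): 10 bp
  [36,47): 11 bp
  [47,52): 5 bp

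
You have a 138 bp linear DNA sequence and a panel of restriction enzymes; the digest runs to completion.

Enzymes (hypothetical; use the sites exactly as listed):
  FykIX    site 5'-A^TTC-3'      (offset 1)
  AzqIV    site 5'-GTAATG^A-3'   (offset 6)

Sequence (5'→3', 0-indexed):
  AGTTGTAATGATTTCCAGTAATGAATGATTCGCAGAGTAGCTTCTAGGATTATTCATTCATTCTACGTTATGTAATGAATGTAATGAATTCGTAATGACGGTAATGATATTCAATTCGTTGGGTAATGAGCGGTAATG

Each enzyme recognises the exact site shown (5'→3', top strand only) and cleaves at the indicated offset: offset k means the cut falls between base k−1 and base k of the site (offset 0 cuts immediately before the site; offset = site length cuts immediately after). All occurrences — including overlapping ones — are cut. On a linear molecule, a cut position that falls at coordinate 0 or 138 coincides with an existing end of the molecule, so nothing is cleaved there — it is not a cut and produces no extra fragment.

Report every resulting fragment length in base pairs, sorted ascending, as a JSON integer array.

[2,3,4,4,5,5,9,9,9,10,10,13,14,17,24]

Site scan:
  FykIX (ATTC, off=1): starts [27, 51, 55, 59, 87, 108, 113] → cuts [28, 52, 56, 60, 88, 109, 114]
  AzqIV (GTAATGA, off=6): starts [4, 17, 71, 80, 91, 100, 122] → cuts [10, 23, 77, 86, 97, 106, 128]

All cut coordinates (distinct, sorted): [10, 23, 28, 52, 56, 60, 77, 86, 88, 97, 106, 109, 114, 128]

Fragment lengths:
  [0,10): 10 bp
  [10,23): 13 bp
  [23,28): 5 bp
  [28,52): 24 bp
  [52,56): 4 bp
  [56,60): 4 bp
  [60,77): 17 bp
  [77,86): 9 bp
  [86,88): 2 bp
  [88,97): 9 bp
  [97,106): 9 bp
  [106,109): 3 bp
  [109,114): 5 bp
  [114,128): 14 bp
  [128,138): 10 bp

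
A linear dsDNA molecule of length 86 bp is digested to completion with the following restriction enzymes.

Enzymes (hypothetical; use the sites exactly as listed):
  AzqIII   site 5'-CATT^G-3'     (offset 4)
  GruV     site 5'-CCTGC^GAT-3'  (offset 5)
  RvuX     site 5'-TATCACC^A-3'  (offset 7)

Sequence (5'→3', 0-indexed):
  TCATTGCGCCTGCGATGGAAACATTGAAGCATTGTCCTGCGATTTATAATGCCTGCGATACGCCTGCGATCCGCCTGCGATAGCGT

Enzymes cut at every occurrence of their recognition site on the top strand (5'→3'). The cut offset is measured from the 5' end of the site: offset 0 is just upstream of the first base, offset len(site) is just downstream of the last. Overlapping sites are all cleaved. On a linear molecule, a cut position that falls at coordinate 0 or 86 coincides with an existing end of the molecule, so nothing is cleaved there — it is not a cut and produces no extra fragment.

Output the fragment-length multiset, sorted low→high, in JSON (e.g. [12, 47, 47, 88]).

[5,7,8,8,8,11,11,12,16]

Site scan:
  AzqIII CATTG/4: at [1, 21, 29] ⇒ [5, 25, 33]
  GruV CCTGCGAT/5: at [8, 35, 51, 62, 73] ⇒ [13, 40, 56, 67, 78]
  RvuX (TATCACCA, off=7): no sites

All cut coordinates (distinct, sorted): [5, 13, 25, 33, 40, 56, 67, 78]

Fragment lengths:
  [0,5): 5 bp
  [5,13): 8 bp
  [13,25): 12 bp
  [25,33): 8 bp
  [33,40): 7 bp
  [40,56): 16 bp
  [56,67): 11 bp
  [67,78): 11 bp
  [78,86): 8 bp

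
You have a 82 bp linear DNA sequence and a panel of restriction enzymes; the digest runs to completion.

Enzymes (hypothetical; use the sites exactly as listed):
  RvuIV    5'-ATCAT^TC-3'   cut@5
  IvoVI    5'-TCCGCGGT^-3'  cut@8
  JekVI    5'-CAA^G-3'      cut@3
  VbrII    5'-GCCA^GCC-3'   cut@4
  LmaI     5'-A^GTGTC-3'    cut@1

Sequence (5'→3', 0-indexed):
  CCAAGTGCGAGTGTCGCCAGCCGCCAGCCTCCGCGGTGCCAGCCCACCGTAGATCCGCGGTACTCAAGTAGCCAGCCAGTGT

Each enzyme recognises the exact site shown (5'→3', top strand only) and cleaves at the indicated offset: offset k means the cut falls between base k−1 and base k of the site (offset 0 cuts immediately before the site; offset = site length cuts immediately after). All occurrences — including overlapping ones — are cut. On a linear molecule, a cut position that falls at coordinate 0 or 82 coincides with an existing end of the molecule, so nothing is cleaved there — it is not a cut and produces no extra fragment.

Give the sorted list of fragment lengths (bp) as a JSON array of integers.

Site scan:
  RvuIV (ATCATTC, off=5): no sites
  IvoVI (TCCGCGGT, off=8): starts [29, 53] → cuts [37, 61]
  JekVI (CAAG, off=3): starts [1, 64] → cuts [4, 67]
  VbrII (GCCAGCC, off=4): starts [15, 22, 37, 70] → cuts [19, 26, 41, 74]
  LmaI (AGTGTC, off=1): starts [9] → cuts [10]

All cut coordinates (distinct, sorted): [4, 10, 19, 26, 37, 41, 61, 67, 74]

Fragment lengths:
  [0,4): 4 bp
  [4,10): 6 bp
  [10,19): 9 bp
  [19,26): 7 bp
  [26,37): 11 bp
  [37,41): 4 bp
  [41,61): 20 bp
  [61,67): 6 bp
  [67,74): 7 bp
  [74,82): 8 bp

[4,4,6,6,7,7,8,9,11,20]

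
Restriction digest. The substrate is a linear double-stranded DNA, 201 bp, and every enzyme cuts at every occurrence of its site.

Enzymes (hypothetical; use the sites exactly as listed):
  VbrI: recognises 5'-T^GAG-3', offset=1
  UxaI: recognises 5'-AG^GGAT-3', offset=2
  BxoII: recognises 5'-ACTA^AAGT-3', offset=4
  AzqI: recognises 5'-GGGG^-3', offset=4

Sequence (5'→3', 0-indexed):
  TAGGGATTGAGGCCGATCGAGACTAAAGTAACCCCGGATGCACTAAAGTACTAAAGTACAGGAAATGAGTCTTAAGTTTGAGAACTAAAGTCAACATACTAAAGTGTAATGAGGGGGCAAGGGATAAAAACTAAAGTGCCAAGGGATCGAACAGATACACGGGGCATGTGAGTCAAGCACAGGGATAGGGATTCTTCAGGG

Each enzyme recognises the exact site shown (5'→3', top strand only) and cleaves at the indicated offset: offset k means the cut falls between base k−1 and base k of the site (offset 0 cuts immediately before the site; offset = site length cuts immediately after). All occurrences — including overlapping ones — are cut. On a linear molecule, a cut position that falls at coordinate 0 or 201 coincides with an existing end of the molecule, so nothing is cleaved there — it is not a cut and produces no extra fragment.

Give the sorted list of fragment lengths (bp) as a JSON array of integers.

Scan for sites:
  VbrI TGAG/1: at [7, 65, 78, 109, 168] ⇒ [8, 66, 79, 110, 169]
  UxaI AGGGAT/2: at [1, 119, 141, 180, 186] ⇒ [3, 121, 143, 182, 188]
  BxoII ACTAAAGT/4: at [21, 41, 49, 83, 97, 129] ⇒ [25, 45, 53, 87, 101, 133]
  AzqI GGGG/4: at [112, 113, 160] ⇒ [116, 117, 164]

All cut coordinates (distinct, sorted): [3, 8, 25, 45, 53, 66, 79, 87, 101, 110, 116, 117, 121, 133, 143, 164, 169, 182, 188]

Fragments:
  [0,3): 3 bp
  [3,8): 5 bp
  [8,25): 17 bp
  [25,45): 20 bp
  [45,53): 8 bp
  [53,66): 13 bp
  [66,79): 13 bp
  [79,87): 8 bp
  [87,101): 14 bp
  [101,110): 9 bp
  [110,116): 6 bp
  [116,117): 1 bp
  [117,121): 4 bp
  [121,133): 12 bp
  [133,143): 10 bp
  [143,164): 21 bp
  [164,169): 5 bp
  [169,182): 13 bp
  [182,188): 6 bp
  [188,201): 13 bp

[1,3,4,5,5,6,6,8,8,9,10,12,13,13,13,13,14,17,20,21]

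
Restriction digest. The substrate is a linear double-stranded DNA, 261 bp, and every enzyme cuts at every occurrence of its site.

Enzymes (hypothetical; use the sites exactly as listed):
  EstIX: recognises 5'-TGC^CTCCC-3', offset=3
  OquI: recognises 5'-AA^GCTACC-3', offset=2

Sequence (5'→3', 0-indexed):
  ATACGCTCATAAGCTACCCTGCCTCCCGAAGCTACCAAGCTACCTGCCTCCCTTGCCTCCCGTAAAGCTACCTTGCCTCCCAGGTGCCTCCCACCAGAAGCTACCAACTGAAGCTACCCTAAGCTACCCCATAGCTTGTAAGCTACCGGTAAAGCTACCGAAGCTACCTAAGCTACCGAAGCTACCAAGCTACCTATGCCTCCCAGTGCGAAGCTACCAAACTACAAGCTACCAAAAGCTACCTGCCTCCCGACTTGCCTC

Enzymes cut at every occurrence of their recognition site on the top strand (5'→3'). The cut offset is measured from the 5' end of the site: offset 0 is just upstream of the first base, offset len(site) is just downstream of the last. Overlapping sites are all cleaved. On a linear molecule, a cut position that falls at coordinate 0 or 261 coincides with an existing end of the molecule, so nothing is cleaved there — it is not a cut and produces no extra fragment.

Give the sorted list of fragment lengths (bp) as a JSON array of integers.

[8,8,8,9,9,9,9,9,9,10,10,10,10,10,11,11,12,12,12,13,13,15,15,19]

Scan for sites:
  EstIX TGCCTCCC/3: at [19, 44, 53, 73, 84, 196, 243] ⇒ [22, 47, 56, 76, 87, 199, 246]
  OquI AAGCTACC/2: at [10, 28, 36, 64, 97, 110, 120, 139, 151, 160, 169, 178, 186, 210, 225, 235] ⇒ [12, 30, 38, 66, 99, 112, 122, 141, 153, 162, 171, 180, 188, 212, 227, 237]

Pooled cuts: [12, 22, 30, 38, 47, 56, 66, 76, 87, 99, 112, 122, 141, 153, 162, 171, 180, 188, 199, 212, 227, 237, 246]

Fragments:
  [0,12): 12 bp
  [12,22): 10 bp
  [22,30): 8 bp
  [30,38): 8 bp
  [38,47): 9 bp
  [47,56): 9 bp
  [56,66): 10 bp
  [66,76): 10 bp
  [76,87): 11 bp
  [87,99): 12 bp
  [99,112): 13 bp
  [112,122): 10 bp
  [122,141): 19 bp
  [141,153): 12 bp
  [153,162): 9 bp
  [162,171): 9 bp
  [171,180): 9 bp
  [180,188): 8 bp
  [188,199): 11 bp
  [199,212): 13 bp
  [212,227): 15 bp
  [227,237): 10 bp
  [237,246): 9 bp
  [246,261): 15 bp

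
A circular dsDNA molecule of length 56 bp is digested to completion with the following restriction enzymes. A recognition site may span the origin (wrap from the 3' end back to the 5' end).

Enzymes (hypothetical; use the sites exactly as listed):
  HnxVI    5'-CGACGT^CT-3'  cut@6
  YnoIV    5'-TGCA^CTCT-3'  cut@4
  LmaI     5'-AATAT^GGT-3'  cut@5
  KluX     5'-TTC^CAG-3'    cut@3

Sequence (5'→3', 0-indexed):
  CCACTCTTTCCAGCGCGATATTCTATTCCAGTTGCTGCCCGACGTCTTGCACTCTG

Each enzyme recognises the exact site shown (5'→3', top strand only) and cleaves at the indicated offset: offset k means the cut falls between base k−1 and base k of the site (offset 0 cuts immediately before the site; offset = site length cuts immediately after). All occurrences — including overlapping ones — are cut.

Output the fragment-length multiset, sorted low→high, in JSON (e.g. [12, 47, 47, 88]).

Per-enzyme occurrences:
  HnxVI CGACGTCT/6: at [39] ⇒ [45]
  YnoIV TGCACTCT/4: at [47] ⇒ [51]
  LmaI (AATATGGT, off=5): no sites
  KluX TTCCAG/3: at [7, 25] ⇒ [10, 28]

All cut coordinates (distinct, sorted): [10, 28, 45, 51]

Fragment lengths:
  10→28: 18 bp
  28→45: 17 bp
  45→51: 6 bp
  51→10 (wrap): 56-51+10 = 15 bp

[6,15,17,18]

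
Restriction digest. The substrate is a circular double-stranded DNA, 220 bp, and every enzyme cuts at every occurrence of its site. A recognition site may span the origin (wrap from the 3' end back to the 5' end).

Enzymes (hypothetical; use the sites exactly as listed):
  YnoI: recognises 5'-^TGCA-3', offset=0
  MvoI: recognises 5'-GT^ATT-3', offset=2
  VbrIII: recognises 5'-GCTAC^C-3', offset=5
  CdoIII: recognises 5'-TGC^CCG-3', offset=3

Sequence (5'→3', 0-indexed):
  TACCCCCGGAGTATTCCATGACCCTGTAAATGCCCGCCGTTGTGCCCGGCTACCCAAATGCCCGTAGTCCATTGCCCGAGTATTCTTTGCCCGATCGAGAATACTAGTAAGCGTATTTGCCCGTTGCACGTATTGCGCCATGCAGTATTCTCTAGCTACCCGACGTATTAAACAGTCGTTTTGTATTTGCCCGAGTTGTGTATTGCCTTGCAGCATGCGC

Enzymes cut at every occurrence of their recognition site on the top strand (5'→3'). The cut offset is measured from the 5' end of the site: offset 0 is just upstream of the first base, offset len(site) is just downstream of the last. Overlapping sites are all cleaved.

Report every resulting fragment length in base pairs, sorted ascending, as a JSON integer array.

Per-enzyme occurrences:
  YnoI TGCA/0: at [124, 140, 208] ⇒ [124, 140, 208]
  MvoI GTATT/2: at [10, 79, 112, 129, 144, 164, 182, 199] ⇒ [12, 81, 114, 131, 146, 166, 184, 201]
  VbrIII GCTACC/5: at [48, 154, 218] ⇒ [3, 53, 159]
  CdoIII TGCCCG/3: at [30, 42, 58, 72, 87, 117, 187] ⇒ [33, 45, 61, 75, 90, 120, 190]

All cut coordinates (distinct, sorted): [3, 12, 33, 45, 53, 61, 75, 81, 90, 114, 120, 124, 131, 140, 146, 159, 166, 184, 190, 201, 208]

Fragments:
  3→12: 9 bp
  12→33: 21 bp
  33→45: 12 bp
  45→53: 8 bp
  53→61: 8 bp
  61→75: 14 bp
  75→81: 6 bp
  81→90: 9 bp
  90→114: 24 bp
  114→120: 6 bp
  120→124: 4 bp
  124→131: 7 bp
  131→140: 9 bp
  140→146: 6 bp
  146→159: 13 bp
  159→166: 7 bp
  166→184: 18 bp
  184→190: 6 bp
  190→201: 11 bp
  201→208: 7 bp
  208→3 (wrap): 220-208+3 = 15 bp

[4,6,6,6,6,7,7,7,8,8,9,9,9,11,12,13,14,15,18,21,24]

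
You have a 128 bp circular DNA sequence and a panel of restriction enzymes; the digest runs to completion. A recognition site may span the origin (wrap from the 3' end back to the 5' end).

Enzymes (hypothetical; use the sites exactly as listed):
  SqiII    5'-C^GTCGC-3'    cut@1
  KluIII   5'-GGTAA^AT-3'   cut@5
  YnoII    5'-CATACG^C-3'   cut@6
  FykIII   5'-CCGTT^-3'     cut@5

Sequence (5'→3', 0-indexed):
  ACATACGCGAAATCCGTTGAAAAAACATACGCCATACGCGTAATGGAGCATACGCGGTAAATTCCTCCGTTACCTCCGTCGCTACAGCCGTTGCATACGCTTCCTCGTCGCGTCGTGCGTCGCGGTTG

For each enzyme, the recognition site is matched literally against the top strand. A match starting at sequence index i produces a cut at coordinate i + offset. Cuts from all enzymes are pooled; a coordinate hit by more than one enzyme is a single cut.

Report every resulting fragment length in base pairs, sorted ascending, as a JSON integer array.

[6,6,7,7,7,11,11,12,13,15,16,17]

Site scan:
  SqiII (CGTCGC, off=1): starts [76, 105, 117] → cuts [77, 106, 118]
  KluIII (GGTAAAT, off=5): starts [55] → cuts [60]
  YnoII (CATACGC, off=6): starts [1, 25, 32, 48, 93] → cuts [7, 31, 38, 54, 99]
  FykIII (CCGTT, off=5): starts [13, 66, 87] → cuts [18, 71, 92]

All cut coordinates (distinct, sorted): [7, 18, 31, 38, 54, 60, 71, 77, 92, 99, 106, 118]

Fragments:
  7→18: 11 bp
  18→31: 13 bp
  31→38: 7 bp
  38→54: 16 bp
  54→60: 6 bp
  60→71: 11 bp
  71→77: 6 bp
  77→92: 15 bp
  92→99: 7 bp
  99→106: 7 bp
  106→118: 12 bp
  118→7 (wrap): 128-118+7 = 17 bp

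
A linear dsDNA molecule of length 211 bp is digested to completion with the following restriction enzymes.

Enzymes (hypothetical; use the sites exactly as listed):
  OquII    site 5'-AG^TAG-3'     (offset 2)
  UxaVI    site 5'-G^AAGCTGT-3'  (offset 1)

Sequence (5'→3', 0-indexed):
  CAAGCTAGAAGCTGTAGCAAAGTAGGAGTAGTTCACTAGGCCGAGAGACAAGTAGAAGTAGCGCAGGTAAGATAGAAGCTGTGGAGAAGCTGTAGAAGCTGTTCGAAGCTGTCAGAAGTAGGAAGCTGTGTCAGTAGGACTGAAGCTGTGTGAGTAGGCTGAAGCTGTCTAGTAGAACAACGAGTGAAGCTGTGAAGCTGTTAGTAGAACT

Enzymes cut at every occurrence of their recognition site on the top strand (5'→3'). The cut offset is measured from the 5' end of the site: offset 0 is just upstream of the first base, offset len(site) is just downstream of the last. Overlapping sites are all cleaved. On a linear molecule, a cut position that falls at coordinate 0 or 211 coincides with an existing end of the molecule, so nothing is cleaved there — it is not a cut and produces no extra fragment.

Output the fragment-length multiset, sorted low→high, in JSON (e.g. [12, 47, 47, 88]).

[4,6,6,7,7,8,8,8,9,10,10,11,11,12,12,13,14,14,17,24]

Scan for sites:
  OquII (AGTAG, off=2): starts [20, 26, 50, 56, 116, 132, 152, 170, 202] → cuts [22, 28, 52, 58, 118, 134, 154, 172, 204]
  UxaVI (GAAGCTGT, off=1): starts [7, 74, 85, 94, 104, 121, 141, 160, 185, 193] → cuts [8, 75, 86, 95, 105, 122, 142, 161, 186, 194]

All cut coordinates (distinct, sorted): [8, 22, 28, 52, 58, 75, 86, 95, 105, 118, 122, 134, 142, 154, 161, 172, 186, 194, 204]

Fragment lengths:
  [0,8): 8 bp
  [8,22): 14 bp
  [22,28): 6 bp
  [28,52): 24 bp
  [52,58): 6 bp
  [58,75): 17 bp
  [75,86): 11 bp
  [86,95): 9 bp
  [95,105): 10 bp
  [105,118): 13 bp
  [118,122): 4 bp
  [122,134): 12 bp
  [134,142): 8 bp
  [142,154): 12 bp
  [154,161): 7 bp
  [161,172): 11 bp
  [172,186): 14 bp
  [186,194): 8 bp
  [194,204): 10 bp
  [204,211): 7 bp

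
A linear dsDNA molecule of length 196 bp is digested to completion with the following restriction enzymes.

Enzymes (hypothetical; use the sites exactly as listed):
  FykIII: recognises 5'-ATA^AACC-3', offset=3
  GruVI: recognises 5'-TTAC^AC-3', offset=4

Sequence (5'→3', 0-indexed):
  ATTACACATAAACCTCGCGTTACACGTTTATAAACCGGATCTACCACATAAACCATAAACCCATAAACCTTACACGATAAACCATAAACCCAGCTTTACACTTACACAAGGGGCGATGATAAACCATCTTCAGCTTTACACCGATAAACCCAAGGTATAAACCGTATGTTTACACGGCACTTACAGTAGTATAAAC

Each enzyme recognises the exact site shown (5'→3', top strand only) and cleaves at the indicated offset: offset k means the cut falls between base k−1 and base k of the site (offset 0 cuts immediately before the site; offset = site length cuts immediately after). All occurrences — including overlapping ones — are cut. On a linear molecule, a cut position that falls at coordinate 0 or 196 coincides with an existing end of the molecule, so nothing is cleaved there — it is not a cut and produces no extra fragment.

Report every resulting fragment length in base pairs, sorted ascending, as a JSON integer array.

Per-enzyme occurrences:
  FykIII (ATAAACC, off=3): starts [7, 29, 47, 54, 62, 76, 83, 118, 143, 156] → cuts [10, 32, 50, 57, 65, 79, 86, 121, 146, 159]
  GruVI (TTACAC, off=4): starts [1, 19, 69, 95, 101, 135, 169] → cuts [5, 23, 73, 99, 105, 139, 173]

Pooled cuts: [5, 10, 23, 32, 50, 57, 65, 73, 79, 86, 99, 105, 121, 139, 146, 159, 173]

Fragments:
  [0,5): 5 bp
  [5,10): 5 bp
  [10,23): 13 bp
  [23,32): 9 bp
  [32,50): 18 bp
  [50,57): 7 bp
  [57,65): 8 bp
  [65,73): 8 bp
  [73,79): 6 bp
  [79,86): 7 bp
  [86,99): 13 bp
  [99,105): 6 bp
  [105,121): 16 bp
  [121,139): 18 bp
  [139,146): 7 bp
  [146,159): 13 bp
  [159,173): 14 bp
  [173,196): 23 bp

[5,5,6,6,7,7,7,8,8,9,13,13,13,14,16,18,18,23]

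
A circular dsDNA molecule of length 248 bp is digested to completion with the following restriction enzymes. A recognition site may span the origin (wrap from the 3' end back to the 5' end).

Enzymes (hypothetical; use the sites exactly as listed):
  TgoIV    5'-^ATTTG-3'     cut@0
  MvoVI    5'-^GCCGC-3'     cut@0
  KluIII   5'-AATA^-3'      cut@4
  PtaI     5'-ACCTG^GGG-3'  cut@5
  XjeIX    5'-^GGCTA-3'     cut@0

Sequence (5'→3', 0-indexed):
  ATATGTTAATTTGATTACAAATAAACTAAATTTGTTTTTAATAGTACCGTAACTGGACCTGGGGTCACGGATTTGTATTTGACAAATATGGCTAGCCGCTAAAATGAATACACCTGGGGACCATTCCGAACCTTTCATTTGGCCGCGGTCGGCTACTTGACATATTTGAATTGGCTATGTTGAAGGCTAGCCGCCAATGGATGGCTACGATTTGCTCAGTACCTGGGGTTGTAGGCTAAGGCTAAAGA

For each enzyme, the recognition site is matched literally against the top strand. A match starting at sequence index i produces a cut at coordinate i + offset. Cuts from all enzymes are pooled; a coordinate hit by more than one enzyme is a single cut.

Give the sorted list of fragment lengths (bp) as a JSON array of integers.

[1,5,5,5,5,6,6,6,6,7,8,9,9,9,12,12,12,13,13,14,15,16,16,18,20]

Scan for sites:
  TgoIV (ATTTG, off=0): starts [8, 29, 70, 76, 136, 163, 209] → cuts [8, 29, 70, 76, 136, 163, 209]
  MvoVI (GCCGC, off=0): starts [94, 141, 189] → cuts [94, 141, 189]
  KluIII (AATA, off=4): starts [19, 39, 84, 106, 247] → cuts [3, 23, 43, 88, 110]
  PtaI (ACCTGGGG, off=5): starts [56, 111, 220] → cuts [61, 116, 225]
  XjeIX (GGCTA, off=0): starts [89, 150, 172, 184, 202, 233, 239] → cuts [89, 150, 172, 184, 202, 233, 239]

All cut coordinates (distinct, sorted): [3, 8, 23, 29, 43, 61, 70, 76, 88, 89, 94, 110, 116, 136, 141, 150, 163, 172, 184, 189, 202, 209, 225, 233, 239]

Fragment lengths:
  3→8: 5 bp
  8→23: 15 bp
  23→29: 6 bp
  29→43: 14 bp
  43→61: 18 bp
  61→70: 9 bp
  70→76: 6 bp
  76→88: 12 bp
  88→89: 1 bp
  89→94: 5 bp
  94→110: 16 bp
  110→116: 6 bp
  116→136: 20 bp
  136→141: 5 bp
  141→150: 9 bp
  150→163: 13 bp
  163→172: 9 bp
  172→184: 12 bp
  184→189: 5 bp
  189→202: 13 bp
  202→209: 7 bp
  209→225: 16 bp
  225→233: 8 bp
  233→239: 6 bp
  239→3 (wrap): 248-239+3 = 12 bp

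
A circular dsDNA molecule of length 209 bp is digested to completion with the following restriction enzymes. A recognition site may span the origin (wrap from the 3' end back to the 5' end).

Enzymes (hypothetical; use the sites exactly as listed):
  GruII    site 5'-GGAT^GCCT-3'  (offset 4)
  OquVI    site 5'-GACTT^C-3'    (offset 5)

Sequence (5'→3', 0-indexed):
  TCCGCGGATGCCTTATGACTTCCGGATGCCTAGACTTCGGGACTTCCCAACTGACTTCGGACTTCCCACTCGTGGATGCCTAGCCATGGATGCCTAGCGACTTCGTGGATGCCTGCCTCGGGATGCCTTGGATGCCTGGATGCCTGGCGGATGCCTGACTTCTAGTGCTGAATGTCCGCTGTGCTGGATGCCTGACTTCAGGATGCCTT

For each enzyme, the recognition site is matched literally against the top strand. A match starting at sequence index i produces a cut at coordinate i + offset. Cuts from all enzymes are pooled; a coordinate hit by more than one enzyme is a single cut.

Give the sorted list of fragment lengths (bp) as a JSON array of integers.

Scan for sites:
  GruII (GGATGCCT, off=4): starts [5, 23, 73, 87, 106, 120, 129, 137, 148, 185, 200] → cuts [9, 27, 77, 91, 110, 124, 133, 141, 152, 189, 204]
  OquVI (GACTTC, off=5): starts [16, 32, 40, 52, 59, 98, 156, 193] → cuts [21, 37, 45, 57, 64, 103, 161, 198]

Pooled cuts: [9, 21, 27, 37, 45, 57, 64, 77, 91, 103, 110, 124, 133, 141, 152, 161, 189, 198, 204]

Fragments:
  9→21: 12 bp
  21→27: 6 bp
  27→37: 10 bp
  37→45: 8 bp
  45→57: 12 bp
  57→64: 7 bp
  64→77: 13 bp
  77→91: 14 bp
  91→103: 12 bp
  103→110: 7 bp
  110→124: 14 bp
  124→133: 9 bp
  133→141: 8 bp
  141→152: 11 bp
  152→161: 9 bp
  161→189: 28 bp
  189→198: 9 bp
  198→204: 6 bp
  204→9 (wrap): 209-204+9 = 14 bp

[6,6,7,7,8,8,9,9,9,10,11,12,12,12,13,14,14,14,28]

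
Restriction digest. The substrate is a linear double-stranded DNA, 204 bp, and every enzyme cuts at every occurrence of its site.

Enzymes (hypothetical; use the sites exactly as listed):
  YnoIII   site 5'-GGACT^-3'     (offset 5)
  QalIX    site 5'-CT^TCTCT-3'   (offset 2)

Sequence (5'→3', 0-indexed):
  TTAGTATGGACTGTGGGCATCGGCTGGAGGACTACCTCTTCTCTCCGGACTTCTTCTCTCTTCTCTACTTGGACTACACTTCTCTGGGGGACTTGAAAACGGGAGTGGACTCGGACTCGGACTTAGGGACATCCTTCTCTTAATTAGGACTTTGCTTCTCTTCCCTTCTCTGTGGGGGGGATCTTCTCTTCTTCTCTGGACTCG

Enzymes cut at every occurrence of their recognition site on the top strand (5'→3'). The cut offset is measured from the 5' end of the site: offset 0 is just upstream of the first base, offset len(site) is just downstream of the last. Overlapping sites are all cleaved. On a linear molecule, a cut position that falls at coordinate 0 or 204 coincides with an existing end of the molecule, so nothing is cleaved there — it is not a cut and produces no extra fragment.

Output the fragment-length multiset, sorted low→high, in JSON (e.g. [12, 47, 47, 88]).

[2,3,5,5,6,6,6,7,8,10,10,12,12,12,13,14,16,18,18,21]

Site scan:
  YnoIII (GGACT, off=5): starts [7, 28, 46, 70, 88, 106, 112, 118, 146, 197] → cuts [12, 33, 51, 75, 93, 111, 117, 123, 151, 202]
  QalIX (CTTCTCT, off=2): starts [37, 52, 59, 78, 133, 154, 164, 182, 190] → cuts [39, 54, 61, 80, 135, 156, 166, 184, 192]

Pooled cuts: [12, 33, 39, 51, 54, 61, 75, 80, 93, 111, 117, 123, 135, 151, 156, 166, 184, 192, 202]

Fragments:
  [0,12): 12 bp
  [12,33): 21 bp
  [33,39): 6 bp
  [39,51): 12 bp
  [51,54): 3 bp
  [54,61): 7 bp
  [61,75): 14 bp
  [75,80): 5 bp
  [80,93): 13 bp
  [93,111): 18 bp
  [111,117): 6 bp
  [117,123): 6 bp
  [123,135): 12 bp
  [135,151): 16 bp
  [151,156): 5 bp
  [156,166): 10 bp
  [166,184): 18 bp
  [184,192): 8 bp
  [192,202): 10 bp
  [202,204): 2 bp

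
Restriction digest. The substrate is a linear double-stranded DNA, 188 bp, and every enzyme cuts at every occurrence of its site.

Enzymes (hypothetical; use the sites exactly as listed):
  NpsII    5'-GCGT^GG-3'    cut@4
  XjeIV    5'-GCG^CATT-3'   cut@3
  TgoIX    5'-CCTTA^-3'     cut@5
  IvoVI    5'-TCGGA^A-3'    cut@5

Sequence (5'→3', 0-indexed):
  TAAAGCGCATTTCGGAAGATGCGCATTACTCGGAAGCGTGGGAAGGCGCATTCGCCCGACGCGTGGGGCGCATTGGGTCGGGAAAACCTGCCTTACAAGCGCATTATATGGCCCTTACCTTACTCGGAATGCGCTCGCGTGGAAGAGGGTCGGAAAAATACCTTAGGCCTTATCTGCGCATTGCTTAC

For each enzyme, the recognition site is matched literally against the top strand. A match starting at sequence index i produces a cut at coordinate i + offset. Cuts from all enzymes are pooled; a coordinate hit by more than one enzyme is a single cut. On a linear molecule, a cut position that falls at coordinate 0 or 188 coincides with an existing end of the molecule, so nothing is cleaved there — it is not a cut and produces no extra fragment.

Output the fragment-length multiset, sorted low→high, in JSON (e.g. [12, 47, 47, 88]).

[5,5,6,6,6,6,7,7,7,9,9,10,11,11,12,14,16,16,25]

Site scan:
  NpsII GCGTGG/4: at [35, 60, 136] ⇒ [39, 64, 140]
  XjeIV GCGCATT/3: at [4, 20, 45, 67, 98, 175] ⇒ [7, 23, 48, 70, 101, 178]
  TgoIX CCTTA/5: at [90, 112, 117, 160, 167] ⇒ [95, 117, 122, 165, 172]
  IvoVI TCGGAA/5: at [11, 29, 123, 149] ⇒ [16, 34, 128, 154]

Pooled cuts: [7, 16, 23, 34, 39, 48, 64, 70, 95, 101, 117, 122, 128, 140, 154, 165, 172, 178]

Fragment lengths:
  [0,7): 7 bp
  [7,16): 9 bp
  [16,23): 7 bp
  [23,34): 11 bp
  [34,39): 5 bp
  [39,48): 9 bp
  [48,64): 16 bp
  [64,70): 6 bp
  [70,95): 25 bp
  [95,101): 6 bp
  [101,117): 16 bp
  [117,122): 5 bp
  [122,128): 6 bp
  [128,140): 12 bp
  [140,154): 14 bp
  [154,165): 11 bp
  [165,172): 7 bp
  [172,178): 6 bp
  [178,188): 10 bp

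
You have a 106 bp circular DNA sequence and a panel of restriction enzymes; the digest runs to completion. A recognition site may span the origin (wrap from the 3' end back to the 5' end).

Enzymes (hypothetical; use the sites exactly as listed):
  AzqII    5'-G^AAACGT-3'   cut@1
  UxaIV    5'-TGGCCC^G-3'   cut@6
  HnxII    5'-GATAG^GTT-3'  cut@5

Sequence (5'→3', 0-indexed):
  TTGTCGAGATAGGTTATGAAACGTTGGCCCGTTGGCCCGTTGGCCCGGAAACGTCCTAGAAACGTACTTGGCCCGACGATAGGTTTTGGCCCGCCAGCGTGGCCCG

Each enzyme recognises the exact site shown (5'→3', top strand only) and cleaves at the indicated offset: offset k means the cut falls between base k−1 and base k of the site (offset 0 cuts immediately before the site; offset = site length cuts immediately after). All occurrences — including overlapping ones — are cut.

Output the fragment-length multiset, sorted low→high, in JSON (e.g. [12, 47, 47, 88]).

Scan for sites:
  AzqII GAAACGT/1: at [17, 47, 58] ⇒ [18, 48, 59]
  UxaIV TGGCCCG/6: at [24, 32, 40, 68, 86, 99] ⇒ [30, 38, 46, 74, 92, 105]
  HnxII GATAGGTT/5: at [7, 77] ⇒ [12, 82]

All cut coordinates (distinct, sorted): [12, 18, 30, 38, 46, 48, 59, 74, 82, 92, 105]

Fragments:
  12→18: 6 bp
  18→30: 12 bp
  30→38: 8 bp
  38→46: 8 bp
  46→48: 2 bp
  48→59: 11 bp
  59→74: 15 bp
  74→82: 8 bp
  82→92: 10 bp
  92→105: 13 bp
  105→12 (wrap): 106-105+12 = 13 bp

[2,6,8,8,8,10,11,12,13,13,15]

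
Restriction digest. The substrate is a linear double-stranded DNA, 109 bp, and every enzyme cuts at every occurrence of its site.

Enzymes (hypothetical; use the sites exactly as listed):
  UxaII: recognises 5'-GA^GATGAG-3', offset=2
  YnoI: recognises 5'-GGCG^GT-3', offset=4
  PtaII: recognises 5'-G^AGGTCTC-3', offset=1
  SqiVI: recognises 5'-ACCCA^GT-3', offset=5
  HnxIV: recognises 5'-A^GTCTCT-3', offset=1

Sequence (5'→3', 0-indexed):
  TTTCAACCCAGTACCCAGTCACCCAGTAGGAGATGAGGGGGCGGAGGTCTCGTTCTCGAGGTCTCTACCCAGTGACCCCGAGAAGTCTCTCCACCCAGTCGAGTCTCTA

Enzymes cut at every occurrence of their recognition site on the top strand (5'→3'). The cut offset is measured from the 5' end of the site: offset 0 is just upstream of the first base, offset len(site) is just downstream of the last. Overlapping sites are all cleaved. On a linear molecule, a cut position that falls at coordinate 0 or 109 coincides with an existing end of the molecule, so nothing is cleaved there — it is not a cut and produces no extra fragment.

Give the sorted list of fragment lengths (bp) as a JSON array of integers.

[5,6,7,7,8,10,13,13,13,13,14]

Scan for sites:
  UxaII (GAGATGAG, off=2): starts [29] → cuts [31]
  YnoI (GGCGGT, off=4): no sites
  PtaII (GAGGTCTC, off=1): starts [43, 57] → cuts [44, 58]
  SqiVI (ACCCAGT, off=5): starts [5, 12, 20, 66, 92] → cuts [10, 17, 25, 71, 97]
  HnxIV (AGTCTCT, off=1): starts [83, 101] → cuts [84, 102]

Pooled cuts: [10, 17, 25, 31, 44, 58, 71, 84, 97, 102]

Fragments:
  [0,10): 10 bp
  [10,17): 7 bp
  [17,25): 8 bp
  [25,31): 6 bp
  [31,44): 13 bp
  [44,58): 14 bp
  [58,71): 13 bp
  [71,84): 13 bp
  [84,97): 13 bp
  [97,102): 5 bp
  [102,109): 7 bp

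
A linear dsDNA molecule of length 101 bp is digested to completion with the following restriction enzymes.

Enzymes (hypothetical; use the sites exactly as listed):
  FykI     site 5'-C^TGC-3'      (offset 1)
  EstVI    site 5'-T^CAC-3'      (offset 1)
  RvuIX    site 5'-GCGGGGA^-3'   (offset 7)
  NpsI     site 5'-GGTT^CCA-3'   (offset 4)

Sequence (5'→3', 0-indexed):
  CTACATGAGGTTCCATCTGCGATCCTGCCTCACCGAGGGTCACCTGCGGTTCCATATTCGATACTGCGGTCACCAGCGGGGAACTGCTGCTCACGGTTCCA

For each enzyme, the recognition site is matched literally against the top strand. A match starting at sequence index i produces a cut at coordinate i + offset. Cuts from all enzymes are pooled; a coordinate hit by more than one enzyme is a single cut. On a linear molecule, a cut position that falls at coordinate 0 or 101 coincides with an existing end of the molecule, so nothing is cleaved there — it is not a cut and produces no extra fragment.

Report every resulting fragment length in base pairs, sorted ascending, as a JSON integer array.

Site scan:
  FykI (CTGC, off=1): starts [16, 24, 43, 63, 83, 86] → cuts [17, 25, 44, 64, 84, 87]
  EstVI (TCAC, off=1): starts [29, 39, 69, 90] → cuts [30, 40, 70, 91]
  RvuIX (GCGGGGA, off=7): starts [75] → cuts [82]
  NpsI (GGTTCCA, off=4): starts [8, 47, 94] → cuts [12, 51, 98]

Pooled cuts: [12, 17, 25, 30, 40, 44, 51, 64, 70, 82, 84, 87, 91, 98]

Fragments:
  [0,12): 12 bp
  [12,17): 5 bp
  [17,25): 8 bp
  [25,30): 5 bp
  [30,40): 10 bp
  [40,44): 4 bp
  [44,51): 7 bp
  [51,64): 13 bp
  [64,70): 6 bp
  [70,82): 12 bp
  [82,84): 2 bp
  [84,87): 3 bp
  [87,91): 4 bp
  [91,98): 7 bp
  [98,101): 3 bp

[2,3,3,4,4,5,5,6,7,7,8,10,12,12,13]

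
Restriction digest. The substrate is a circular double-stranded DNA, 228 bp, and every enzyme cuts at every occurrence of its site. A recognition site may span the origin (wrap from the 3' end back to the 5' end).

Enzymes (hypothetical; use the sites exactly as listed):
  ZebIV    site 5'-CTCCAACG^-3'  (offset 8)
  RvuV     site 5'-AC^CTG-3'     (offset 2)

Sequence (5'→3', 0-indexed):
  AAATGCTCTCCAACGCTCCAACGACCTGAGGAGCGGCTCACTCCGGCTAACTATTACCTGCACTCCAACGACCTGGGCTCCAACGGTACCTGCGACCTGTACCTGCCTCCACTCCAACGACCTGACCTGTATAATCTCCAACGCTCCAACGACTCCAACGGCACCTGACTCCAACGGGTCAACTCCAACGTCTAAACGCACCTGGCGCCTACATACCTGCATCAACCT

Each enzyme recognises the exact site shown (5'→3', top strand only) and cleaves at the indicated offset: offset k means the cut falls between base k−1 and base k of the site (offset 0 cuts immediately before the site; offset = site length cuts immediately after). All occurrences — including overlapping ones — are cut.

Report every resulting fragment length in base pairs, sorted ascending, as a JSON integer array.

[2,2,2,4,4,5,6,7,8,8,9,11,12,13,13,14,15,17,17,27,32]

Scan for sites:
  ZebIV CTCCAACG/8: at [7, 15, 62, 77, 111, 135, 143, 152, 168, 182] ⇒ [15, 23, 70, 85, 119, 143, 151, 160, 176, 190]
  RvuV ACCTG/2: at [23, 55, 70, 87, 94, 100, 119, 124, 162, 199, 214] ⇒ [25, 57, 72, 89, 96, 102, 121, 126, 164, 201, 216]

All cut coordinates (distinct, sorted): [15, 23, 25, 57, 70, 72, 85, 89, 96, 102, 119, 121, 126, 143, 151, 160, 164, 176, 190, 201, 216]

Fragments:
  15→23: 8 bp
  23→25: 2 bp
  25→57: 32 bp
  57→70: 13 bp
  70→72: 2 bp
  72→85: 13 bp
  85→89: 4 bp
  89→96: 7 bp
  96→102: 6 bp
  102→119: 17 bp
  119→121: 2 bp
  121→126: 5 bp
  126→143: 17 bp
  143→151: 8 bp
  151→160: 9 bp
  160→164: 4 bp
  164→176: 12 bp
  176→190: 14 bp
  190→201: 11 bp
  201→216: 15 bp
  216→15 (wrap): 228-216+15 = 27 bp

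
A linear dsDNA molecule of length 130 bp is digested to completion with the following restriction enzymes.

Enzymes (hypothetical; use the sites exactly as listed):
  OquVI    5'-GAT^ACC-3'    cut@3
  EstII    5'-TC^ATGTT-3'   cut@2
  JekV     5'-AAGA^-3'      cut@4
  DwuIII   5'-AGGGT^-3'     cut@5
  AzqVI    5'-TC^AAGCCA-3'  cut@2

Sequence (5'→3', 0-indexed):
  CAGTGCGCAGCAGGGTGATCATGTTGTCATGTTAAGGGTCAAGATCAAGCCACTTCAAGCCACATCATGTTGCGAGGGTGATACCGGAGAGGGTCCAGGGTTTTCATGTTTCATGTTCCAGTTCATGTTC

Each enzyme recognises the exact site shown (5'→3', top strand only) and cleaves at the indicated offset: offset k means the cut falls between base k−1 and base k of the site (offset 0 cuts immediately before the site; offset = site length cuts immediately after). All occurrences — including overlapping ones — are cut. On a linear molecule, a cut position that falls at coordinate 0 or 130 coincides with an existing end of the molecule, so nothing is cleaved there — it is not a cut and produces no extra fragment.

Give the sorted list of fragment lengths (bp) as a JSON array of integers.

Per-enzyme occurrences:
  OquVI GATACC/3: at [79] ⇒ [82]
  EstII TCATGTT/2: at [18, 26, 64, 103, 110, 122] ⇒ [20, 28, 66, 105, 112, 124]
  JekV AAGA/4: at [40] ⇒ [44]
  DwuIII AGGGT/5: at [11, 34, 74, 89, 96] ⇒ [16, 39, 79, 94, 101]
  AzqVI TCAAGCCA/2: at [44, 54] ⇒ [46, 56]

All cut coordinates (distinct, sorted): [16, 20, 28, 39, 44, 46, 56, 66, 79, 82, 94, 101, 105, 112, 124]

Fragment lengths:
  [0,16): 16 bp
  [16,20): 4 bp
  [20,28): 8 bp
  [28,39): 11 bp
  [39,44): 5 bp
  [44,46): 2 bp
  [46,56): 10 bp
  [56,66): 10 bp
  [66,79): 13 bp
  [79,82): 3 bp
  [82,94): 12 bp
  [94,101): 7 bp
  [101,105): 4 bp
  [105,112): 7 bp
  [112,124): 12 bp
  [124,130): 6 bp

[2,3,4,4,5,6,7,7,8,10,10,11,12,12,13,16]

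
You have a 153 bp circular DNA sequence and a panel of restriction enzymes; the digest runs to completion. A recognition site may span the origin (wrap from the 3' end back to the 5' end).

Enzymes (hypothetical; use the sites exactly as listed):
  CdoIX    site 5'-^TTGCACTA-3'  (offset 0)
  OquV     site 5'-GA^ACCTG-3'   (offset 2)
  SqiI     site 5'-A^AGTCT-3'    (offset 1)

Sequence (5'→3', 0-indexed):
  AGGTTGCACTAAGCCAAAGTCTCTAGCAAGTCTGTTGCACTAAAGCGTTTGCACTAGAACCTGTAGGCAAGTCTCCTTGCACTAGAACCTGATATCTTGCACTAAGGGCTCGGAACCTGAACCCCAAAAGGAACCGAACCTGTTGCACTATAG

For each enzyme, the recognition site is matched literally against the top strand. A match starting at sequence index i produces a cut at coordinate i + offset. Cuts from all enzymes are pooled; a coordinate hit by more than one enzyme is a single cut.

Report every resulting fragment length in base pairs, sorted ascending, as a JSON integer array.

Scan for sites:
  CdoIX (TTGCACTA, off=0): starts [3, 34, 48, 76, 96, 142] → cuts [3, 34, 48, 76, 96, 142]
  OquV (GAACCTG, off=2): starts [56, 84, 112, 135] → cuts [58, 86, 114, 137]
  SqiI (AAGTCT, off=1): starts [16, 27, 68] → cuts [17, 28, 69]

Pooled cuts: [3, 17, 28, 34, 48, 58, 69, 76, 86, 96, 114, 137, 142]

Fragments:
  3→17: 14 bp
  17→28: 11 bp
  28→34: 6 bp
  34→48: 14 bp
  48→58: 10 bp
  58→69: 11 bp
  69→76: 7 bp
  76→86: 10 bp
  86→96: 10 bp
  96→114: 18 bp
  114→137: 23 bp
  137→142: 5 bp
  142→3 (wrap): 153-142+3 = 14 bp

[5,6,7,10,10,10,11,11,14,14,14,18,23]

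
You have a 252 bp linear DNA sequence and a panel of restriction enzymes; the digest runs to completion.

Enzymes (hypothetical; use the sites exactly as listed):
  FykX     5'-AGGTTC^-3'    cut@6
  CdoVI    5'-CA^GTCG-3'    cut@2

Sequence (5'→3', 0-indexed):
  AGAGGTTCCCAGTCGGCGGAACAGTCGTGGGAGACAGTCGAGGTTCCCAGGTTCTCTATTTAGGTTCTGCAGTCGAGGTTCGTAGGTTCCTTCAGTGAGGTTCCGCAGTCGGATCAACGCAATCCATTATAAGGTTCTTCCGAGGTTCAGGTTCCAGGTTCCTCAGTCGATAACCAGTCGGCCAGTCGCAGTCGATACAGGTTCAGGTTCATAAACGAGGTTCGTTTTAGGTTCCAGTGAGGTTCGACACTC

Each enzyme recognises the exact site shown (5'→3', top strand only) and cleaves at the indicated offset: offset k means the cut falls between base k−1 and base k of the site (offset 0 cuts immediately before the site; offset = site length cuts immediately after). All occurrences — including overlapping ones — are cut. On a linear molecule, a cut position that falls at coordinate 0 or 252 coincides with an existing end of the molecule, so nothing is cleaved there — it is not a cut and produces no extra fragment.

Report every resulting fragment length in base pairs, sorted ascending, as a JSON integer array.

Scan for sites:
  FykX (AGGTTC, off=6): starts [2, 40, 48, 61, 75, 83, 97, 131, 142, 148, 155, 198, 204, 217, 228, 239] → cuts [8, 46, 54, 67, 81, 89, 103, 137, 148, 154, 161, 204, 210, 223, 234, 245]
  CdoVI (CAGTCG, off=2): starts [9, 21, 34, 69, 105, 163, 174, 182, 188] → cuts [11, 23, 36, 71, 107, 165, 176, 184, 190]

All cut coordinates (distinct, sorted): [8, 11, 23, 36, 46, 54, 67, 71, 81, 89, 103, 107, 137, 148, 154, 161, 165, 176, 184, 190, 204, 210, 223, 234, 245]

Fragments:
  [0,8): 8 bp
  [8,11): 3 bp
  [11,23): 12 bp
  [23,36): 13 bp
  [36,46): 10 bp
  [46,54): 8 bp
  [54,67): 13 bp
  [67,71): 4 bp
  [71,81): 10 bp
  [81,89): 8 bp
  [89,103): 14 bp
  [103,107): 4 bp
  [107,137): 30 bp
  [137,148): 11 bp
  [148,154): 6 bp
  [154,161): 7 bp
  [161,165): 4 bp
  [165,176): 11 bp
  [176,184): 8 bp
  [184,190): 6 bp
  [190,204): 14 bp
  [204,210): 6 bp
  [210,223): 13 bp
  [223,234): 11 bp
  [234,245): 11 bp
  [245,252): 7 bp

[3,4,4,4,6,6,6,7,7,8,8,8,8,10,10,11,11,11,11,12,13,13,13,14,14,30]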